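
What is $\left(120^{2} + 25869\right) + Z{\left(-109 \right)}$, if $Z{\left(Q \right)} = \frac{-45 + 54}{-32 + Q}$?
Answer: $\frac{1892640}{47} \approx 40269.0$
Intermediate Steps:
$Z{\left(Q \right)} = \frac{9}{-32 + Q}$
$\left(120^{2} + 25869\right) + Z{\left(-109 \right)} = \left(120^{2} + 25869\right) + \frac{9}{-32 - 109} = \left(14400 + 25869\right) + \frac{9}{-141} = 40269 + 9 \left(- \frac{1}{141}\right) = 40269 - \frac{3}{47} = \frac{1892640}{47}$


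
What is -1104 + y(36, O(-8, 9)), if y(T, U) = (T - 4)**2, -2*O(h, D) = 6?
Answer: -80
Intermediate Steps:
O(h, D) = -3 (O(h, D) = -1/2*6 = -3)
y(T, U) = (-4 + T)**2
-1104 + y(36, O(-8, 9)) = -1104 + (-4 + 36)**2 = -1104 + 32**2 = -1104 + 1024 = -80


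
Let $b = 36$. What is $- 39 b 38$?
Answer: $-53352$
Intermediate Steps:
$- 39 b 38 = \left(-39\right) 36 \cdot 38 = \left(-1404\right) 38 = -53352$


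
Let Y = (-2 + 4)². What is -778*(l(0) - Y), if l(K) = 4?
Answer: 0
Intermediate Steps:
Y = 4 (Y = 2² = 4)
-778*(l(0) - Y) = -778*(4 - 1*4) = -778*(4 - 4) = -778*0 = 0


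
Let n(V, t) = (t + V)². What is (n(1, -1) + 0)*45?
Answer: 0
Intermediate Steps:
n(V, t) = (V + t)²
(n(1, -1) + 0)*45 = ((1 - 1)² + 0)*45 = (0² + 0)*45 = (0 + 0)*45 = 0*45 = 0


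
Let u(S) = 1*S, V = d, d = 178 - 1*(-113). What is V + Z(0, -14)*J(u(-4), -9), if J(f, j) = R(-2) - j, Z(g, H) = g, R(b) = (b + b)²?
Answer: 291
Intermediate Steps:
R(b) = 4*b² (R(b) = (2*b)² = 4*b²)
d = 291 (d = 178 + 113 = 291)
V = 291
u(S) = S
J(f, j) = 16 - j (J(f, j) = 4*(-2)² - j = 4*4 - j = 16 - j)
V + Z(0, -14)*J(u(-4), -9) = 291 + 0*(16 - 1*(-9)) = 291 + 0*(16 + 9) = 291 + 0*25 = 291 + 0 = 291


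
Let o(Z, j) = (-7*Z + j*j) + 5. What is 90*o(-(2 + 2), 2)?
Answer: 3330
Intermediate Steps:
o(Z, j) = 5 + j² - 7*Z (o(Z, j) = (-7*Z + j²) + 5 = (j² - 7*Z) + 5 = 5 + j² - 7*Z)
90*o(-(2 + 2), 2) = 90*(5 + 2² - (-7)*(2 + 2)) = 90*(5 + 4 - (-7)*4) = 90*(5 + 4 - 7*(-4)) = 90*(5 + 4 + 28) = 90*37 = 3330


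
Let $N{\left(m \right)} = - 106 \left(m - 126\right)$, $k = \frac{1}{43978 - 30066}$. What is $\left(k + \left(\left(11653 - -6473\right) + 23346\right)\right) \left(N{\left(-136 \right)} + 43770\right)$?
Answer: $\frac{20638381251515}{6956} \approx 2.967 \cdot 10^{9}$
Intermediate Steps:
$k = \frac{1}{13912}$ ($k = \frac{1}{43978 - 30066} = \frac{1}{13912} \approx 7.188 \cdot 10^{-5}$)
$N{\left(m \right)} = 13356 - 106 m$ ($N{\left(m \right)} = - 106 \left(-126 + m\right) = 13356 - 106 m$)
$\left(k + \left(\left(11653 - -6473\right) + 23346\right)\right) \left(N{\left(-136 \right)} + 43770\right) = \left(\frac{1}{13912} + \left(\left(11653 - -6473\right) + 23346\right)\right) \left(\left(13356 - -14416\right) + 43770\right) = \left(\frac{1}{13912} + \left(\left(11653 + 6473\right) + 23346\right)\right) \left(\left(13356 + 14416\right) + 43770\right) = \left(\frac{1}{13912} + \left(18126 + 23346\right)\right) \left(27772 + 43770\right) = \left(\frac{1}{13912} + 41472\right) 71542 = \frac{576958465}{13912} \cdot 71542 = \frac{20638381251515}{6956}$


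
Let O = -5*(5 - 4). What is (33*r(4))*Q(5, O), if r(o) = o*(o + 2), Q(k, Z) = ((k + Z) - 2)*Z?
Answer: 7920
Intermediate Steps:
O = -5 (O = -5*1 = -5)
Q(k, Z) = Z*(-2 + Z + k) (Q(k, Z) = ((Z + k) - 2)*Z = (-2 + Z + k)*Z = Z*(-2 + Z + k))
r(o) = o*(2 + o)
(33*r(4))*Q(5, O) = (33*(4*(2 + 4)))*(-5*(-2 - 5 + 5)) = (33*(4*6))*(-5*(-2)) = (33*24)*10 = 792*10 = 7920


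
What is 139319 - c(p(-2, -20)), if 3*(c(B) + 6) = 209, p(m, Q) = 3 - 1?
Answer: 417766/3 ≈ 1.3926e+5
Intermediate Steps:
p(m, Q) = 2
c(B) = 191/3 (c(B) = -6 + (⅓)*209 = -6 + 209/3 = 191/3)
139319 - c(p(-2, -20)) = 139319 - 1*191/3 = 139319 - 191/3 = 417766/3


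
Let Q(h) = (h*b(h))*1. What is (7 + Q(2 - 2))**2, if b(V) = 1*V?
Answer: 49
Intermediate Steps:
b(V) = V
Q(h) = h**2 (Q(h) = (h*h)*1 = h**2*1 = h**2)
(7 + Q(2 - 2))**2 = (7 + (2 - 2)**2)**2 = (7 + 0**2)**2 = (7 + 0)**2 = 7**2 = 49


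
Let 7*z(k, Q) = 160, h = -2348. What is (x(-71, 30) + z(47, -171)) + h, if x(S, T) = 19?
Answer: -16143/7 ≈ -2306.1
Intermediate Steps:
z(k, Q) = 160/7 (z(k, Q) = (⅐)*160 = 160/7)
(x(-71, 30) + z(47, -171)) + h = (19 + 160/7) - 2348 = 293/7 - 2348 = -16143/7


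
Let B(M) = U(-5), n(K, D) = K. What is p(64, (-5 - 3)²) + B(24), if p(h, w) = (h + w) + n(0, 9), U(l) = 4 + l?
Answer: 127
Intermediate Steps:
B(M) = -1 (B(M) = 4 - 5 = -1)
p(h, w) = h + w (p(h, w) = (h + w) + 0 = h + w)
p(64, (-5 - 3)²) + B(24) = (64 + (-5 - 3)²) - 1 = (64 + (-8)²) - 1 = (64 + 64) - 1 = 128 - 1 = 127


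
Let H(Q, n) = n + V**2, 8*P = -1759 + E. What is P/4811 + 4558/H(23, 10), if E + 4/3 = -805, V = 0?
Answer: 32887997/72165 ≈ 455.73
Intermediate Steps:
E = -2419/3 (E = -4/3 - 805 = -2419/3 ≈ -806.33)
P = -962/3 (P = (-1759 - 2419/3)/8 = (1/8)*(-7696/3) = -962/3 ≈ -320.67)
H(Q, n) = n (H(Q, n) = n + 0**2 = n + 0 = n)
P/4811 + 4558/H(23, 10) = -962/3/4811 + 4558/10 = -962/3*1/4811 + 4558*(1/10) = -962/14433 + 2279/5 = 32887997/72165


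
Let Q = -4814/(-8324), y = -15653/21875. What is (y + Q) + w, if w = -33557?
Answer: -3055167613411/91043750 ≈ -33557.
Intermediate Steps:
y = -15653/21875 (y = -15653*1/21875 = -15653/21875 ≈ -0.71557)
Q = 2407/4162 (Q = -4814*(-1/8324) = 2407/4162 ≈ 0.57833)
(y + Q) + w = (-15653/21875 + 2407/4162) - 33557 = -12494661/91043750 - 33557 = -3055167613411/91043750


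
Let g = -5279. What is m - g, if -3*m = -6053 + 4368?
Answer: 17522/3 ≈ 5840.7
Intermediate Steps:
m = 1685/3 (m = -(-6053 + 4368)/3 = -⅓*(-1685) = 1685/3 ≈ 561.67)
m - g = 1685/3 - 1*(-5279) = 1685/3 + 5279 = 17522/3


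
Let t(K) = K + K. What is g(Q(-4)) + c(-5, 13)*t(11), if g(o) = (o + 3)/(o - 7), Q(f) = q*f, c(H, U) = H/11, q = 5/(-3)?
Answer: -39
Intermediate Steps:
q = -5/3 (q = 5*(-1/3) = -5/3 ≈ -1.6667)
c(H, U) = H/11 (c(H, U) = H*(1/11) = H/11)
t(K) = 2*K
Q(f) = -5*f/3
g(o) = (3 + o)/(-7 + o)
g(Q(-4)) + c(-5, 13)*t(11) = (3 - 5/3*(-4))/(-7 - 5/3*(-4)) + ((1/11)*(-5))*(2*11) = (3 + 20/3)/(-7 + 20/3) - 5/11*22 = (29/3)/(-1/3) - 10 = -3*29/3 - 10 = -29 - 10 = -39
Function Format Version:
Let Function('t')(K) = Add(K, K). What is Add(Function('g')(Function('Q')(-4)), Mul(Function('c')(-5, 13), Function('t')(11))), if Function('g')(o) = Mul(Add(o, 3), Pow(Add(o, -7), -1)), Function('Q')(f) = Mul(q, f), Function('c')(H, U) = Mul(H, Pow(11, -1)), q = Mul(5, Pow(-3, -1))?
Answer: -39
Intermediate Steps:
q = Rational(-5, 3) (q = Mul(5, Rational(-1, 3)) = Rational(-5, 3) ≈ -1.6667)
Function('c')(H, U) = Mul(Rational(1, 11), H) (Function('c')(H, U) = Mul(H, Rational(1, 11)) = Mul(Rational(1, 11), H))
Function('t')(K) = Mul(2, K)
Function('Q')(f) = Mul(Rational(-5, 3), f)
Function('g')(o) = Mul(Pow(Add(-7, o), -1), Add(3, o)) (Function('g')(o) = Mul(Add(3, o), Pow(Add(-7, o), -1)) = Mul(Pow(Add(-7, o), -1), Add(3, o)))
Add(Function('g')(Function('Q')(-4)), Mul(Function('c')(-5, 13), Function('t')(11))) = Add(Mul(Pow(Add(-7, Mul(Rational(-5, 3), -4)), -1), Add(3, Mul(Rational(-5, 3), -4))), Mul(Mul(Rational(1, 11), -5), Mul(2, 11))) = Add(Mul(Pow(Add(-7, Rational(20, 3)), -1), Add(3, Rational(20, 3))), Mul(Rational(-5, 11), 22)) = Add(Mul(Pow(Rational(-1, 3), -1), Rational(29, 3)), -10) = Add(Mul(-3, Rational(29, 3)), -10) = Add(-29, -10) = -39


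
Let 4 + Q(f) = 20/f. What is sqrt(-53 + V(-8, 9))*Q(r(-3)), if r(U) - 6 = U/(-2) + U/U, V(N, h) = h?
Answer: -56*I*sqrt(11)/17 ≈ -10.925*I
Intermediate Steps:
r(U) = 7 - U/2 (r(U) = 6 + (U/(-2) + U/U) = 6 + (U*(-1/2) + 1) = 6 + (-U/2 + 1) = 6 + (1 - U/2) = 7 - U/2)
Q(f) = -4 + 20/f
sqrt(-53 + V(-8, 9))*Q(r(-3)) = sqrt(-53 + 9)*(-4 + 20/(7 - 1/2*(-3))) = sqrt(-44)*(-4 + 20/(7 + 3/2)) = (2*I*sqrt(11))*(-4 + 20/(17/2)) = (2*I*sqrt(11))*(-4 + 20*(2/17)) = (2*I*sqrt(11))*(-4 + 40/17) = (2*I*sqrt(11))*(-28/17) = -56*I*sqrt(11)/17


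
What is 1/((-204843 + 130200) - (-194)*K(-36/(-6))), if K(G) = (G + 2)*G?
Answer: -1/65331 ≈ -1.5307e-5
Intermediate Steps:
K(G) = G*(2 + G) (K(G) = (2 + G)*G = G*(2 + G))
1/((-204843 + 130200) - (-194)*K(-36/(-6))) = 1/((-204843 + 130200) - (-194)*(-36/(-6))*(2 - 36/(-6))) = 1/(-74643 - (-194)*(-36*(-⅙))*(2 - 36*(-⅙))) = 1/(-74643 - (-194)*6*(2 + 6)) = 1/(-74643 - (-194)*6*8) = 1/(-74643 - (-194)*48) = 1/(-74643 - 1*(-9312)) = 1/(-74643 + 9312) = 1/(-65331) = -1/65331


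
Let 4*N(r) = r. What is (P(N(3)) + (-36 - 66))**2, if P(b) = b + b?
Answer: 40401/4 ≈ 10100.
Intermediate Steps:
N(r) = r/4
P(b) = 2*b
(P(N(3)) + (-36 - 66))**2 = (2*((1/4)*3) + (-36 - 66))**2 = (2*(3/4) - 102)**2 = (3/2 - 102)**2 = (-201/2)**2 = 40401/4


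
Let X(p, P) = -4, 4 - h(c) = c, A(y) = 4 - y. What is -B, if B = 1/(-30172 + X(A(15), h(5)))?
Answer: 1/30176 ≈ 3.3139e-5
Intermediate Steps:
h(c) = 4 - c
B = -1/30176 (B = 1/(-30172 - 4) = 1/(-30176) = -1/30176 ≈ -3.3139e-5)
-B = -1*(-1/30176) = 1/30176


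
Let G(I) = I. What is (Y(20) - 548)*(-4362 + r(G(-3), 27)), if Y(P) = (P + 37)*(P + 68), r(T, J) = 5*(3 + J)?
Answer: -18819216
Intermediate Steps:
r(T, J) = 15 + 5*J
Y(P) = (37 + P)*(68 + P)
(Y(20) - 548)*(-4362 + r(G(-3), 27)) = ((2516 + 20² + 105*20) - 548)*(-4362 + (15 + 5*27)) = ((2516 + 400 + 2100) - 548)*(-4362 + (15 + 135)) = (5016 - 548)*(-4362 + 150) = 4468*(-4212) = -18819216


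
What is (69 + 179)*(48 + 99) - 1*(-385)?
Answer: 36841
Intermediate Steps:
(69 + 179)*(48 + 99) - 1*(-385) = 248*147 + 385 = 36456 + 385 = 36841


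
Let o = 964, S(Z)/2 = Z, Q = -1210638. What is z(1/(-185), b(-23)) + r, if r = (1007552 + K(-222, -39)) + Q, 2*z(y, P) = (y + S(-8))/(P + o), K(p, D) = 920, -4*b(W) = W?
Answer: -16119706668/79735 ≈ -2.0217e+5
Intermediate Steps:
b(W) = -W/4
S(Z) = 2*Z
z(y, P) = (-16 + y)/(2*(964 + P)) (z(y, P) = ((y + 2*(-8))/(P + 964))/2 = ((y - 16)/(964 + P))/2 = ((-16 + y)/(964 + P))/2 = (-16 + y)/(2*(964 + P)))
r = -202166 (r = (1007552 + 920) - 1210638 = 1008472 - 1210638 = -202166)
z(1/(-185), b(-23)) + r = (-16 + 1/(-185))/(2*(964 - ¼*(-23))) - 202166 = (-16 - 1/185)/(2*(964 + 23/4)) - 202166 = (½)*(-2961/185)/(3879/4) - 202166 = (½)*(4/3879)*(-2961/185) - 202166 = -658/79735 - 202166 = -16119706668/79735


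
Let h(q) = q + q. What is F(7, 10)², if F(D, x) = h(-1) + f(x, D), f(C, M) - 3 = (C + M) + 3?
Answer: 441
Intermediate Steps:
f(C, M) = 6 + C + M (f(C, M) = 3 + ((C + M) + 3) = 3 + (3 + C + M) = 6 + C + M)
h(q) = 2*q
F(D, x) = 4 + D + x (F(D, x) = 2*(-1) + (6 + x + D) = -2 + (6 + D + x) = 4 + D + x)
F(7, 10)² = (4 + 7 + 10)² = 21² = 441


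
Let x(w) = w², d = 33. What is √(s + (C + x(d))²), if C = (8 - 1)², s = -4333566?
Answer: I*√3038522 ≈ 1743.1*I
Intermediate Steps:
C = 49 (C = 7² = 49)
√(s + (C + x(d))²) = √(-4333566 + (49 + 33²)²) = √(-4333566 + (49 + 1089)²) = √(-4333566 + 1138²) = √(-4333566 + 1295044) = √(-3038522) = I*√3038522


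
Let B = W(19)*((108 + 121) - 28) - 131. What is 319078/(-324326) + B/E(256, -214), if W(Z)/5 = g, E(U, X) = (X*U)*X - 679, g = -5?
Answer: -1871127284711/1901052578811 ≈ -0.98426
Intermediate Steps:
E(U, X) = -679 + U*X**2 (E(U, X) = (U*X)*X - 679 = U*X**2 - 679 = -679 + U*X**2)
W(Z) = -25 (W(Z) = 5*(-5) = -25)
B = -5156 (B = -25*((108 + 121) - 28) - 131 = -25*(229 - 28) - 131 = -25*201 - 131 = -5025 - 131 = -5156)
319078/(-324326) + B/E(256, -214) = 319078/(-324326) - 5156/(-679 + 256*(-214)**2) = 319078*(-1/324326) - 5156/(-679 + 256*45796) = -159539/162163 - 5156/(-679 + 11723776) = -159539/162163 - 5156/11723097 = -1871127284711/1901052578811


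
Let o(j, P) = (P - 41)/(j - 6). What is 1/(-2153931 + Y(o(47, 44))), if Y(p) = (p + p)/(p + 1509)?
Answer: -10312/22211336471 ≈ -4.6427e-7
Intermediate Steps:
o(j, P) = (-41 + P)/(-6 + j)
Y(p) = 2*p/(1509 + p) (Y(p) = (2*p)/(1509 + p) = 2*p/(1509 + p))
1/(-2153931 + Y(o(47, 44))) = 1/(-2153931 + 2*((-41 + 44)/(-6 + 47))/(1509 + (-41 + 44)/(-6 + 47))) = 1/(-2153931 + 2*(3/41)/(1509 + 3/41)) = 1/(-2153931 + 2*(3/41)/(61872/41)) = 1/(-2153931 + 2*(3/41)*(41/61872)) = 1/(-2153931 + 1/10312) = 1/(-22211336471/10312) = -10312/22211336471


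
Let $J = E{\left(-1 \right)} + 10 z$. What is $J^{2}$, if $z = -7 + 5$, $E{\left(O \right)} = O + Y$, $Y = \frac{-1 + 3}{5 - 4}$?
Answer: $361$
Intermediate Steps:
$Y = 2$ ($Y = \frac{2}{1} = 2 \cdot 1 = 2$)
$E{\left(O \right)} = 2 + O$ ($E{\left(O \right)} = O + 2 = 2 + O$)
$z = -2$
$J = -19$ ($J = \left(2 - 1\right) + 10 \left(-2\right) = 1 - 20 = -19$)
$J^{2} = \left(-19\right)^{2} = 361$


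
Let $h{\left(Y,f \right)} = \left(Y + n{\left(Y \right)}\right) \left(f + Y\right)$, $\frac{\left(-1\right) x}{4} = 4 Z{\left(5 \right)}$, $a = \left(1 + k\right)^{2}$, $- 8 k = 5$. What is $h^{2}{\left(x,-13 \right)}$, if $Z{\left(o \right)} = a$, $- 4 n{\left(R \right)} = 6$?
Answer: $\frac{837225}{256} \approx 3270.4$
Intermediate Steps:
$k = - \frac{5}{8}$ ($k = \left(- \frac{1}{8}\right) 5 = - \frac{5}{8} \approx -0.625$)
$n{\left(R \right)} = - \frac{3}{2}$ ($n{\left(R \right)} = \left(- \frac{1}{4}\right) 6 = - \frac{3}{2}$)
$a = \frac{9}{64}$ ($a = \left(1 - \frac{5}{8}\right)^{2} = \left(\frac{3}{8}\right)^{2} = \frac{9}{64} \approx 0.14063$)
$Z{\left(o \right)} = \frac{9}{64}$
$x = - \frac{9}{4}$ ($x = - 4 \cdot 4 \cdot \frac{9}{64} = \left(-4\right) \frac{9}{16} = - \frac{9}{4} \approx -2.25$)
$h{\left(Y,f \right)} = \left(- \frac{3}{2} + Y\right) \left(Y + f\right)$ ($h{\left(Y,f \right)} = \left(Y - \frac{3}{2}\right) \left(f + Y\right) = \left(- \frac{3}{2} + Y\right) \left(Y + f\right)$)
$h^{2}{\left(x,-13 \right)} = \left(\left(- \frac{9}{4}\right)^{2} - - \frac{27}{8} - - \frac{39}{2} - - \frac{117}{4}\right)^{2} = \left(\frac{81}{16} + \frac{27}{8} + \frac{39}{2} + \frac{117}{4}\right)^{2} = \left(\frac{915}{16}\right)^{2} = \frac{837225}{256}$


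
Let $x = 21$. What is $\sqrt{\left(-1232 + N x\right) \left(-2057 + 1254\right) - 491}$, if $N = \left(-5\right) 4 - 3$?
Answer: $\sqrt{1376654} \approx 1173.3$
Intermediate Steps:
$N = -23$ ($N = -20 - 3 = -23$)
$\sqrt{\left(-1232 + N x\right) \left(-2057 + 1254\right) - 491} = \sqrt{\left(-1232 - 483\right) \left(-2057 + 1254\right) - 491} = \sqrt{\left(-1232 - 483\right) \left(-803\right) - 491} = \sqrt{\left(-1715\right) \left(-803\right) - 491} = \sqrt{1377145 - 491} = \sqrt{1376654}$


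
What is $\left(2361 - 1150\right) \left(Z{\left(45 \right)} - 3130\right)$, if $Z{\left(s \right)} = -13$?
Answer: $-3806173$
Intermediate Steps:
$\left(2361 - 1150\right) \left(Z{\left(45 \right)} - 3130\right) = \left(2361 - 1150\right) \left(-13 - 3130\right) = \left(2361 - 1150\right) \left(-3143\right) = 1211 \left(-3143\right) = -3806173$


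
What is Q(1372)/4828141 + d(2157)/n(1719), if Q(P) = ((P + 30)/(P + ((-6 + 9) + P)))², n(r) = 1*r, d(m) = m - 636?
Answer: 6157210404666825/6958740328900379 ≈ 0.88482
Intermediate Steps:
d(m) = -636 + m
n(r) = r
Q(P) = (30 + P)²/(3 + 2*P)² (Q(P) = ((30 + P)/(P + (3 + P)))² = ((30 + P)/(3 + 2*P))² = (30 + P)²/(3 + 2*P)²)
Q(1372)/4828141 + d(2157)/n(1719) = ((30 + 1372)²/(3 + 2*1372)²)/4828141 + (-636 + 2157)/1719 = (1402²/(3 + 2744)²)*(1/4828141) + 1521*(1/1719) = (1965604/2747²)*(1/4828141) + 169/191 = ((1/7546009)*1965604)*(1/4828141) + 169/191 = (1965604/7546009)*(1/4828141) + 169/191 = 1965604/36433195439269 + 169/191 = 6157210404666825/6958740328900379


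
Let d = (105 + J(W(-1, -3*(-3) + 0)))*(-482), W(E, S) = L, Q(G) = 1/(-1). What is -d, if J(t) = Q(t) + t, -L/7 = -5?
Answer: 66998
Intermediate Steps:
Q(G) = -1
L = 35 (L = -7*(-5) = 35)
W(E, S) = 35
J(t) = -1 + t
d = -66998 (d = (105 + (-1 + 35))*(-482) = (105 + 34)*(-482) = 139*(-482) = -66998)
-d = -1*(-66998) = 66998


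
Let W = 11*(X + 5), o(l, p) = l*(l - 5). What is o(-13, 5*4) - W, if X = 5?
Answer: 124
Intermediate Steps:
o(l, p) = l*(-5 + l)
W = 110 (W = 11*(5 + 5) = 11*10 = 110)
o(-13, 5*4) - W = -13*(-5 - 13) - 1*110 = -13*(-18) - 110 = 234 - 110 = 124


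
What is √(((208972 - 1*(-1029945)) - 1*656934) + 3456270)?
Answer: √4038253 ≈ 2009.5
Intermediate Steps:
√(((208972 - 1*(-1029945)) - 1*656934) + 3456270) = √(((208972 + 1029945) - 656934) + 3456270) = √((1238917 - 656934) + 3456270) = √(581983 + 3456270) = √4038253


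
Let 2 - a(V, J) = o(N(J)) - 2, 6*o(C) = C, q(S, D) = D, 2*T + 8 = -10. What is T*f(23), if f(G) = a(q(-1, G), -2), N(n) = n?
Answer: -39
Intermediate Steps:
T = -9 (T = -4 + (½)*(-10) = -4 - 5 = -9)
o(C) = C/6
a(V, J) = 4 - J/6 (a(V, J) = 2 - (J/6 - 2) = 2 - (-2 + J/6) = 2 + (2 - J/6) = 4 - J/6)
f(G) = 13/3 (f(G) = 4 - ⅙*(-2) = 4 + ⅓ = 13/3)
T*f(23) = -9*13/3 = -39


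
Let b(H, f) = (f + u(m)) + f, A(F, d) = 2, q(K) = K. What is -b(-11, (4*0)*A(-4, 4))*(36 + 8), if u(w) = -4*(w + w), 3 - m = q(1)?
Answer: 704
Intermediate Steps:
m = 2 (m = 3 - 1*1 = 3 - 1 = 2)
u(w) = -8*w
b(H, f) = -16 + 2*f (b(H, f) = (f - 8*2) + f = (f - 16) + f = (-16 + f) + f = -16 + 2*f)
-b(-11, (4*0)*A(-4, 4))*(36 + 8) = -(-16 + 2*((4*0)*2))*(36 + 8) = -(-16 + 2*(0*2))*44 = -(-16 + 2*0)*44 = -(-16 + 0)*44 = -(-16)*44 = -1*(-704) = 704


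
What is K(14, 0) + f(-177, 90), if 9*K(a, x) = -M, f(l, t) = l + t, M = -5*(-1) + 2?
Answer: -790/9 ≈ -87.778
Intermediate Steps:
M = 7 (M = 5 + 2 = 7)
K(a, x) = -7/9 (K(a, x) = (-1*7)/9 = (1/9)*(-7) = -7/9)
K(14, 0) + f(-177, 90) = -7/9 + (-177 + 90) = -7/9 - 87 = -790/9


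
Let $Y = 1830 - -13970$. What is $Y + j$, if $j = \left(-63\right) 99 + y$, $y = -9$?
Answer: $9554$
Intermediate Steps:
$j = -6246$ ($j = \left(-63\right) 99 - 9 = -6237 - 9 = -6246$)
$Y = 15800$ ($Y = 1830 + 13970 = 15800$)
$Y + j = 15800 - 6246 = 9554$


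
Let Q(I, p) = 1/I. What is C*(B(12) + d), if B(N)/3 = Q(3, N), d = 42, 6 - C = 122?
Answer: -4988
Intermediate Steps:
C = -116 (C = 6 - 1*122 = 6 - 122 = -116)
B(N) = 1 (B(N) = 3/3 = 3*(1/3) = 1)
C*(B(12) + d) = -116*(1 + 42) = -116*43 = -4988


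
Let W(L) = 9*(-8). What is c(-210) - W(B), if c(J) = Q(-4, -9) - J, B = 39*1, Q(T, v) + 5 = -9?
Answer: 268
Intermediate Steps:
Q(T, v) = -14 (Q(T, v) = -5 - 9 = -14)
B = 39
c(J) = -14 - J
W(L) = -72
c(-210) - W(B) = (-14 - 1*(-210)) - 1*(-72) = (-14 + 210) + 72 = 196 + 72 = 268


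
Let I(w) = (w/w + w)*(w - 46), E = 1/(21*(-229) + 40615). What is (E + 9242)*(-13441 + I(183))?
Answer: 3893924496651/35806 ≈ 1.0875e+8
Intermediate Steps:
E = 1/35806 (E = 1/(-4809 + 40615) = 1/35806 ≈ 2.7928e-5)
I(w) = (1 + w)*(-46 + w)
(E + 9242)*(-13441 + I(183)) = (1/35806 + 9242)*(-13441 + (-46 + 183**2 - 45*183)) = 330919053*(-13441 + (-46 + 33489 - 8235))/35806 = 330919053*(-13441 + 25208)/35806 = (330919053/35806)*11767 = 3893924496651/35806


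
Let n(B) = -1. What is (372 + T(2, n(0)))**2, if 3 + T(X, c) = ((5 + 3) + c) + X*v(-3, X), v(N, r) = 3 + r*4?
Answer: 158404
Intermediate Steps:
v(N, r) = 3 + 4*r
T(X, c) = 5 + c + X*(3 + 4*X) (T(X, c) = -3 + (((5 + 3) + c) + X*(3 + 4*X)) = -3 + ((8 + c) + X*(3 + 4*X)) = -3 + (8 + c + X*(3 + 4*X)) = 5 + c + X*(3 + 4*X))
(372 + T(2, n(0)))**2 = (372 + (5 - 1 + 2*(3 + 4*2)))**2 = (372 + (5 - 1 + 2*(3 + 8)))**2 = (372 + (5 - 1 + 2*11))**2 = (372 + (5 - 1 + 22))**2 = (372 + 26)**2 = 398**2 = 158404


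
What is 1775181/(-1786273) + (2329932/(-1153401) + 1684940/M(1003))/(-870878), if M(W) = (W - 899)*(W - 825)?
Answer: -2751040836669713122817/2767945741083820945544 ≈ -0.99389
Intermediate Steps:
M(W) = (-899 + W)*(-825 + W)
1775181/(-1786273) + (2329932/(-1153401) + 1684940/M(1003))/(-870878) = 1775181/(-1786273) + (2329932/(-1153401) + 1684940/(741675 + 1003² - 1724*1003))/(-870878) = 1775181*(-1/1786273) + (2329932*(-1/1153401) + 1684940/(741675 + 1006009 - 1729172))*(-1/870878) = -1775181/1786273 + (-776644/384467 + 1684940/18512)*(-1/870878) = -1775181/1786273 + (-776644/384467 + 1684940*(1/18512))*(-1/870878) = -1775181/1786273 + (-776644/384467 + 421235/4628)*(-1/870878) = -1775181/1786273 + (158356648313/1779313276)*(-1/870878) = -1775181/1786273 - 158356648313/1549564787176328 = -2751040836669713122817/2767945741083820945544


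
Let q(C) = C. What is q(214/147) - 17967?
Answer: -2640935/147 ≈ -17966.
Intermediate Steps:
q(214/147) - 17967 = 214/147 - 17967 = -2640935/147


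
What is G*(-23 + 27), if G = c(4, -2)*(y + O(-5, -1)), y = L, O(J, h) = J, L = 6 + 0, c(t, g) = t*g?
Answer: -32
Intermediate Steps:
c(t, g) = g*t
L = 6
y = 6
G = -8 (G = (-2*4)*(6 - 5) = -8*1 = -8)
G*(-23 + 27) = -8*(-23 + 27) = -8*4 = -32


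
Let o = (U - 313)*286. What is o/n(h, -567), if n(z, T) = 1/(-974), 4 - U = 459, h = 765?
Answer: 213937152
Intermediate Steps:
U = -455 (U = 4 - 1*459 = 4 - 459 = -455)
n(z, T) = -1/974
o = -219648 (o = (-455 - 313)*286 = -768*286 = -219648)
o/n(h, -567) = -219648/(-1/974) = -219648*(-974) = 213937152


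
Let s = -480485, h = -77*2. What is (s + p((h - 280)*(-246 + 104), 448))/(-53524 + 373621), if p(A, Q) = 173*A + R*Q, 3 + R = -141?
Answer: 10116647/320097 ≈ 31.605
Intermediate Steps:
h = -154
R = -144 (R = -3 - 141 = -144)
p(A, Q) = -144*Q + 173*A (p(A, Q) = 173*A - 144*Q = -144*Q + 173*A)
(s + p((h - 280)*(-246 + 104), 448))/(-53524 + 373621) = (-480485 + (-144*448 + 173*((-154 - 280)*(-246 + 104))))/(-53524 + 373621) = (-480485 + (-64512 + 173*(-434*(-142))))/320097 = (-480485 + (-64512 + 173*61628))*(1/320097) = (-480485 + (-64512 + 10661644))*(1/320097) = (-480485 + 10597132)*(1/320097) = 10116647*(1/320097) = 10116647/320097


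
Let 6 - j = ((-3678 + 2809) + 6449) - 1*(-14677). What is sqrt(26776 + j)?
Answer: 15*sqrt(29) ≈ 80.777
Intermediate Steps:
j = -20251 (j = 6 - (((-3678 + 2809) + 6449) - 1*(-14677)) = 6 - ((-869 + 6449) + 14677) = 6 - (5580 + 14677) = 6 - 1*20257 = 6 - 20257 = -20251)
sqrt(26776 + j) = sqrt(26776 - 20251) = sqrt(6525) = 15*sqrt(29)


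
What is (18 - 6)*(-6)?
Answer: -72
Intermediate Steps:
(18 - 6)*(-6) = 12*(-6) = -72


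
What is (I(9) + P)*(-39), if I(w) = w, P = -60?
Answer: 1989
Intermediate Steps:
(I(9) + P)*(-39) = (9 - 60)*(-39) = -51*(-39) = 1989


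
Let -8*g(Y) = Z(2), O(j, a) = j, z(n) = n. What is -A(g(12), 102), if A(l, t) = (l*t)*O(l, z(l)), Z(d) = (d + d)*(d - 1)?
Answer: -51/2 ≈ -25.500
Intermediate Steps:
Z(d) = 2*d*(-1 + d) (Z(d) = (2*d)*(-1 + d) = 2*d*(-1 + d))
g(Y) = -½ (g(Y) = -2*(-1 + 2)/4 = -2/4 = -⅛*4 = -½)
A(l, t) = t*l² (A(l, t) = (l*t)*l = t*l²)
-A(g(12), 102) = -102*(-½)² = -102/4 = -1*51/2 = -51/2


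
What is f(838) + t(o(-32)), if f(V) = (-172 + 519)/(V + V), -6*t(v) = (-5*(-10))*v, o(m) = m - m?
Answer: 347/1676 ≈ 0.20704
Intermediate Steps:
o(m) = 0
t(v) = -25*v/3 (t(v) = -(-5*(-10))*v/6 = -25*v/3)
f(V) = 347/(2*V) (f(V) = 347/((2*V)) = 347*(1/(2*V)) = 347/(2*V))
f(838) + t(o(-32)) = (347/2)/838 - 25/3*0 = (347/2)*(1/838) + 0 = 347/1676 + 0 = 347/1676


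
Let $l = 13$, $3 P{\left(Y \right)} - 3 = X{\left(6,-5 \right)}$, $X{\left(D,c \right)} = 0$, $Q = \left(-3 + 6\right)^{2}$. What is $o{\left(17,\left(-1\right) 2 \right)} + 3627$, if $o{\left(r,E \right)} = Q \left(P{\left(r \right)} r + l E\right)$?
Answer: $3546$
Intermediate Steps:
$Q = 9$ ($Q = 3^{2} = 9$)
$P{\left(Y \right)} = 1$ ($P{\left(Y \right)} = 1 + \frac{1}{3} \cdot 0 = 1 + 0 = 1$)
$o{\left(r,E \right)} = 9 r + 117 E$ ($o{\left(r,E \right)} = 9 \left(1 r + 13 E\right) = 9 \left(r + 13 E\right) = 9 r + 117 E$)
$o{\left(17,\left(-1\right) 2 \right)} + 3627 = \left(9 \cdot 17 + 117 \left(\left(-1\right) 2\right)\right) + 3627 = \left(153 + 117 \left(-2\right)\right) + 3627 = \left(153 - 234\right) + 3627 = -81 + 3627 = 3546$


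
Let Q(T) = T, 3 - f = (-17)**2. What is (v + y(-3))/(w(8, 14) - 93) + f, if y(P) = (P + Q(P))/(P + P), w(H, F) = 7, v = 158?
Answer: -24755/86 ≈ -287.85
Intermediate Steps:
f = -286 (f = 3 - 1*(-17)**2 = 3 - 1*289 = 3 - 289 = -286)
y(P) = 1 (y(P) = (P + P)/(P + P) = (2*P)/((2*P)) = (2*P)*(1/(2*P)) = 1)
(v + y(-3))/(w(8, 14) - 93) + f = (158 + 1)/(7 - 93) - 286 = 159/(-86) - 286 = 159*(-1/86) - 286 = -159/86 - 286 = -24755/86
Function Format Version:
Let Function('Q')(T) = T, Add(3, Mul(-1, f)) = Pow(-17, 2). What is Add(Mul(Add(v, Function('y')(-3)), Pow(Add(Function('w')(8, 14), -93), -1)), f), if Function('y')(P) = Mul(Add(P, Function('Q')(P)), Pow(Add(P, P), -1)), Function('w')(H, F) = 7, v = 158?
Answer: Rational(-24755, 86) ≈ -287.85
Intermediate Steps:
f = -286 (f = Add(3, Mul(-1, Pow(-17, 2))) = Add(3, Mul(-1, 289)) = Add(3, -289) = -286)
Function('y')(P) = 1 (Function('y')(P) = Mul(Add(P, P), Pow(Add(P, P), -1)) = Mul(Mul(2, P), Pow(Mul(2, P), -1)) = Mul(Mul(2, P), Mul(Rational(1, 2), Pow(P, -1))) = 1)
Add(Mul(Add(v, Function('y')(-3)), Pow(Add(Function('w')(8, 14), -93), -1)), f) = Add(Mul(Add(158, 1), Pow(Add(7, -93), -1)), -286) = Add(Mul(159, Pow(-86, -1)), -286) = Add(Mul(159, Rational(-1, 86)), -286) = Add(Rational(-159, 86), -286) = Rational(-24755, 86)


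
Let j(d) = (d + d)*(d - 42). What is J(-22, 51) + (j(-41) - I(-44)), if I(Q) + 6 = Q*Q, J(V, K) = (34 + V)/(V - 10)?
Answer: 39005/8 ≈ 4875.6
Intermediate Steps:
j(d) = 2*d*(-42 + d) (j(d) = (2*d)*(-42 + d) = 2*d*(-42 + d))
J(V, K) = (34 + V)/(-10 + V)
I(Q) = -6 + Q² (I(Q) = -6 + Q*Q = -6 + Q²)
J(-22, 51) + (j(-41) - I(-44)) = (34 - 22)/(-10 - 22) + (2*(-41)*(-42 - 41) - (-6 + (-44)²)) = 12/(-32) + (2*(-41)*(-83) - (-6 + 1936)) = -1/32*12 + (6806 - 1*1930) = -3/8 + (6806 - 1930) = -3/8 + 4876 = 39005/8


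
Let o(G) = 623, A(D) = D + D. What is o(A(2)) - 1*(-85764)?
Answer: 86387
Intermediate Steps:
A(D) = 2*D
o(A(2)) - 1*(-85764) = 623 - 1*(-85764) = 623 + 85764 = 86387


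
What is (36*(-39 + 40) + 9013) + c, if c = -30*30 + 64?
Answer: 8213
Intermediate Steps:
c = -836 (c = -900 + 64 = -836)
(36*(-39 + 40) + 9013) + c = (36*(-39 + 40) + 9013) - 836 = (36*1 + 9013) - 836 = (36 + 9013) - 836 = 9049 - 836 = 8213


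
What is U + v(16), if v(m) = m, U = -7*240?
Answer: -1664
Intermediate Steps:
U = -1680
U + v(16) = -1680 + 16 = -1664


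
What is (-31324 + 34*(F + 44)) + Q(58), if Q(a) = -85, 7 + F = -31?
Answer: -31205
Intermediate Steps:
F = -38 (F = -7 - 31 = -38)
(-31324 + 34*(F + 44)) + Q(58) = (-31324 + 34*(-38 + 44)) - 85 = (-31324 + 34*6) - 85 = (-31324 + 204) - 85 = -31120 - 85 = -31205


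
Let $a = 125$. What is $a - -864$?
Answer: $989$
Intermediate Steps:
$a - -864 = 125 - -864 = 125 + 864 = 989$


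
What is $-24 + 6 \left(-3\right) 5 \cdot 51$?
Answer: $-4614$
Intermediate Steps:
$-24 + 6 \left(-3\right) 5 \cdot 51 = -24 + \left(-18\right) 5 \cdot 51 = -24 - 4590 = -4614$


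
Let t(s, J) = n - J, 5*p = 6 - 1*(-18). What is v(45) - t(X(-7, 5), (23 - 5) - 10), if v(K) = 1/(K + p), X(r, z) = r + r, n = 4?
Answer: 1001/249 ≈ 4.0201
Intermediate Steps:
X(r, z) = 2*r
p = 24/5 (p = (6 - 1*(-18))/5 = (6 + 18)/5 = (⅕)*24 = 24/5 ≈ 4.8000)
v(K) = 1/(24/5 + K) (v(K) = 1/(K + 24/5) = 1/(24/5 + K))
t(s, J) = 4 - J
v(45) - t(X(-7, 5), (23 - 5) - 10) = 5/(24 + 5*45) - (4 - ((23 - 5) - 10)) = 5/(24 + 225) - (4 - (18 - 10)) = 5/249 - (4 - 1*8) = 5*(1/249) - (4 - 8) = 5/249 - 1*(-4) = 5/249 + 4 = 1001/249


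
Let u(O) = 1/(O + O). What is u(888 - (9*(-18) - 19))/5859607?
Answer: 1/12527839766 ≈ 7.9822e-11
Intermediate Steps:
u(O) = 1/(2*O)
u(888 - (9*(-18) - 19))/5859607 = (1/(2*(888 - (9*(-18) - 19))))/5859607 = (1/(2*(888 - (-162 - 19))))*(1/5859607) = (1/(2*(888 - 1*(-181))))*(1/5859607) = (1/(2*(888 + 181)))*(1/5859607) = ((½)/1069)*(1/5859607) = ((½)*(1/1069))*(1/5859607) = (1/2138)*(1/5859607) = 1/12527839766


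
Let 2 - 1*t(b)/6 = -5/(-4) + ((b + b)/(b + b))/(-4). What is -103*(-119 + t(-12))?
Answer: 11639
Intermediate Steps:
t(b) = 6 (t(b) = 12 - 6*(-5/(-4) + ((b + b)/(b + b))/(-4)) = 12 - 6*(-5*(-1/4) + ((2*b)/((2*b)))*(-1/4)) = 12 - 6*(5/4 + ((2*b)*(1/(2*b)))*(-1/4)) = 12 - 6*(5/4 + 1*(-1/4)) = 12 - 6*(5/4 - 1/4) = 12 - 6*1 = 12 - 6 = 6)
-103*(-119 + t(-12)) = -103*(-119 + 6) = -103*(-113) = 11639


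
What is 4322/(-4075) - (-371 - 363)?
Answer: 2986728/4075 ≈ 732.94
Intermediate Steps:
4322/(-4075) - (-371 - 363) = 4322*(-1/4075) - 1*(-734) = -4322/4075 + 734 = 2986728/4075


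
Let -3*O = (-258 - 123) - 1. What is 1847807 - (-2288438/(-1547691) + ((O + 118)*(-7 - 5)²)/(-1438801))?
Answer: 4114729160425124047/2226819358491 ≈ 1.8478e+6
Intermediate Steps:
O = 382/3 (O = -((-258 - 123) - 1)/3 = -(-381 - 1)/3 = -⅓*(-382) = 382/3 ≈ 127.33)
1847807 - (-2288438/(-1547691) + ((O + 118)*(-7 - 5)²)/(-1438801)) = 1847807 - (-2288438/(-1547691) + ((382/3 + 118)*(-7 - 5)²)/(-1438801)) = 1847807 - (-2288438*(-1/1547691) + ((736/3)*(-12)²)*(-1/1438801)) = 1847807 - (2288438/1547691 + ((736/3)*144)*(-1/1438801)) = 1847807 - (2288438/1547691 + 35328*(-1/1438801)) = 1847807 - (2288438/1547691 - 35328/1438801) = 1847807 - 1*3237930055190/2226819358491 = 1847807 - 3237930055190/2226819358491 = 4114729160425124047/2226819358491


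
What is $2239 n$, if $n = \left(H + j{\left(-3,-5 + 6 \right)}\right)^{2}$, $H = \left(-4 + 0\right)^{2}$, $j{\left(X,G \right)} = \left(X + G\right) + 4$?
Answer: $725436$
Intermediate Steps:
$j{\left(X,G \right)} = 4 + G + X$ ($j{\left(X,G \right)} = \left(G + X\right) + 4 = 4 + G + X$)
$H = 16$ ($H = \left(-4\right)^{2} = 16$)
$n = 324$ ($n = \left(16 + \left(4 + \left(-5 + 6\right) - 3\right)\right)^{2} = \left(16 + \left(4 + 1 - 3\right)\right)^{2} = \left(16 + 2\right)^{2} = 18^{2} = 324$)
$2239 n = 2239 \cdot 324 = 725436$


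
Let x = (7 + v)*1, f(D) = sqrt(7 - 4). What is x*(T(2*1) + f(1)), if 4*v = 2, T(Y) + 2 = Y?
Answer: 15*sqrt(3)/2 ≈ 12.990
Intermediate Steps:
T(Y) = -2 + Y
v = 1/2 (v = (1/4)*2 = 1/2 ≈ 0.50000)
f(D) = sqrt(3)
x = 15/2 (x = (7 + 1/2)*1 = (15/2)*1 = 15/2 ≈ 7.5000)
x*(T(2*1) + f(1)) = 15*((-2 + 2*1) + sqrt(3))/2 = 15*((-2 + 2) + sqrt(3))/2 = 15*(0 + sqrt(3))/2 = 15*sqrt(3)/2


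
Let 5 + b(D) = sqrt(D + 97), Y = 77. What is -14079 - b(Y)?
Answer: -14074 - sqrt(174) ≈ -14087.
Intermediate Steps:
b(D) = -5 + sqrt(97 + D) (b(D) = -5 + sqrt(D + 97) = -5 + sqrt(97 + D))
-14079 - b(Y) = -14079 - (-5 + sqrt(97 + 77)) = -14079 - (-5 + sqrt(174)) = -14079 + (5 - sqrt(174)) = -14074 - sqrt(174)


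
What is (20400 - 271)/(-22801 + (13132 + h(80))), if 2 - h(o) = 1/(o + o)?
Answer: -3220640/1546721 ≈ -2.0822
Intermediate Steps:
h(o) = 2 - 1/(2*o) (h(o) = 2 - 1/(o + o) = 2 - 1/(2*o))
(20400 - 271)/(-22801 + (13132 + h(80))) = (20400 - 271)/(-22801 + (13132 + (2 - ½/80))) = 20129/(-22801 + (13132 + (2 - ½*1/80))) = 20129/(-22801 + (13132 + (2 - 1/160))) = 20129/(-22801 + (13132 + 319/160)) = 20129/(-22801 + 2101439/160) = 20129/(-1546721/160) = 20129*(-160/1546721) = -3220640/1546721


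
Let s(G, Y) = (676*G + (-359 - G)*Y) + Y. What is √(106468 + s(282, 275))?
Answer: 10*√1211 ≈ 347.99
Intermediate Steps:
s(G, Y) = Y + 676*G + Y*(-359 - G) (s(G, Y) = (676*G + Y*(-359 - G)) + Y = Y + 676*G + Y*(-359 - G))
√(106468 + s(282, 275)) = √(106468 + (-358*275 + 676*282 - 1*282*275)) = √(106468 + (-98450 + 190632 - 77550)) = √(106468 + 14632) = √121100 = 10*√1211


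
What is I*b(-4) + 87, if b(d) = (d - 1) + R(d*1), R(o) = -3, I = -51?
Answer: 495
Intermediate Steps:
b(d) = -4 + d (b(d) = (d - 1) - 3 = (-1 + d) - 3 = -4 + d)
I*b(-4) + 87 = -51*(-4 - 4) + 87 = -51*(-8) + 87 = 408 + 87 = 495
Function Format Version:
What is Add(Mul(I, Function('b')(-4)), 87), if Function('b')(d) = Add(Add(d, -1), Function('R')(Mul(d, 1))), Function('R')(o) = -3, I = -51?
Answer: 495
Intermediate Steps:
Function('b')(d) = Add(-4, d) (Function('b')(d) = Add(Add(d, -1), -3) = Add(Add(-1, d), -3) = Add(-4, d))
Add(Mul(I, Function('b')(-4)), 87) = Add(Mul(-51, Add(-4, -4)), 87) = Add(Mul(-51, -8), 87) = Add(408, 87) = 495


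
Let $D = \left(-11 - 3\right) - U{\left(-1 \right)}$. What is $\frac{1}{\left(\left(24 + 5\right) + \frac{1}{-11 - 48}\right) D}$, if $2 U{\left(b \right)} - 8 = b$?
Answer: $- \frac{59}{29925} \approx -0.0019716$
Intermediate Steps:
$U{\left(b \right)} = 4 + \frac{b}{2}$
$D = - \frac{35}{2}$ ($D = \left(-11 - 3\right) - \left(4 + \frac{1}{2} \left(-1\right)\right) = -14 - \left(4 - \frac{1}{2}\right) = -14 - \frac{7}{2} = - \frac{35}{2} \approx -17.5$)
$\frac{1}{\left(\left(24 + 5\right) + \frac{1}{-11 - 48}\right) D} = \frac{1}{\left(\left(24 + 5\right) + \frac{1}{-11 - 48}\right) \left(- \frac{35}{2}\right)} = \frac{1}{\left(29 + \frac{1}{-59}\right) \left(- \frac{35}{2}\right)} = \frac{1}{\left(29 - \frac{1}{59}\right) \left(- \frac{35}{2}\right)} = \frac{1}{\frac{1710}{59} \left(- \frac{35}{2}\right)} = \frac{1}{- \frac{29925}{59}} = - \frac{59}{29925}$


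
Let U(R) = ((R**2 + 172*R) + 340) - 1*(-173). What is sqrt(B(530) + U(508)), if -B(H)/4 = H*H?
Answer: I*sqrt(777647) ≈ 881.84*I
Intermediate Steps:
U(R) = 513 + R**2 + 172*R (U(R) = (340 + R**2 + 172*R) + 173 = 513 + R**2 + 172*R)
B(H) = -4*H**2 (B(H) = -4*H*H = -4*H**2)
sqrt(B(530) + U(508)) = sqrt(-4*530**2 + (513 + 508**2 + 172*508)) = sqrt(-4*280900 + (513 + 258064 + 87376)) = sqrt(-1123600 + 345953) = sqrt(-777647) = I*sqrt(777647)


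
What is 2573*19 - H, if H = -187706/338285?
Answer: 16537926501/338285 ≈ 48888.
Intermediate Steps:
H = -187706/338285 (H = -187706*1/338285 = -187706/338285 ≈ -0.55488)
2573*19 - H = 2573*19 - 1*(-187706/338285) = 48887 + 187706/338285 = 16537926501/338285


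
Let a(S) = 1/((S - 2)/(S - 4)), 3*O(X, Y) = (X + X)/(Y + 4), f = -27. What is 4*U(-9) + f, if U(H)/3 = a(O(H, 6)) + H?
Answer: -1479/13 ≈ -113.77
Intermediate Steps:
O(X, Y) = 2*X/(3*(4 + Y)) (O(X, Y) = ((X + X)/(Y + 4))/3 = ((2*X)/(4 + Y))/3 = (2*X/(4 + Y))/3 = 2*X/(3*(4 + Y)))
a(S) = (-4 + S)/(-2 + S) (a(S) = 1/((-2 + S)/(-4 + S)) = (-4 + S)/(-2 + S))
U(H) = 3*H + 3*(-4 + H/15)/(-2 + H/15) (U(H) = 3*((-4 + 2*H/(3*(4 + 6)))/(-2 + 2*H/(3*(4 + 6))) + H) = 3*((-4 + (2/3)*H/10)/(-2 + (2/3)*H/10) + H) = 3*((-4 + (2/3)*H*(1/10))/(-2 + (2/3)*H*(1/10)) + H) = 3*((-4 + H/15)/(-2 + H/15) + H) = 3*(H + (-4 + H/15)/(-2 + H/15)) = 3*H + 3*(-4 + H/15)/(-2 + H/15))
4*U(-9) + f = 4*(3*(-60 + (-9)**2 - 29*(-9))/(-30 - 9)) - 27 = 4*(3*(-60 + 81 + 261)/(-39)) - 27 = 4*(3*(-1/39)*282) - 27 = 4*(-282/13) - 27 = -1128/13 - 27 = -1479/13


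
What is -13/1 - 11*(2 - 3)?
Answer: -2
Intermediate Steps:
-13/1 - 11*(2 - 3) = -13*1 - 11*(-1) = -13 + 11 = -2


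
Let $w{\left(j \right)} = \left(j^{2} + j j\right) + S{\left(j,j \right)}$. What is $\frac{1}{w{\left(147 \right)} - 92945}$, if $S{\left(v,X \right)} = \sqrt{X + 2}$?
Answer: $- \frac{49727}{2472774380} - \frac{\sqrt{149}}{2472774380} \approx -2.0115 \cdot 10^{-5}$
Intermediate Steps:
$S{\left(v,X \right)} = \sqrt{2 + X}$
$w{\left(j \right)} = \sqrt{2 + j} + 2 j^{2}$ ($w{\left(j \right)} = \left(j^{2} + j j\right) + \sqrt{2 + j} = \left(j^{2} + j^{2}\right) + \sqrt{2 + j} = 2 j^{2} + \sqrt{2 + j} = \sqrt{2 + j} + 2 j^{2}$)
$\frac{1}{w{\left(147 \right)} - 92945} = \frac{1}{\left(\sqrt{2 + 147} + 2 \cdot 147^{2}\right) - 92945} = \frac{1}{\left(\sqrt{149} + 2 \cdot 21609\right) - 92945} = \frac{1}{\left(\sqrt{149} + 43218\right) - 92945} = \frac{1}{\left(43218 + \sqrt{149}\right) - 92945} = \frac{1}{-49727 + \sqrt{149}}$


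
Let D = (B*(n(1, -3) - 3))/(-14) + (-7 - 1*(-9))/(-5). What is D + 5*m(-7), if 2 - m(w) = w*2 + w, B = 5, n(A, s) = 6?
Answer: 7947/70 ≈ 113.53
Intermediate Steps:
m(w) = 2 - 3*w (m(w) = 2 - (w*2 + w) = 2 - (2*w + w) = 2 - 3*w)
D = -103/70 (D = (5*(6 - 3))/(-14) + (-7 - 1*(-9))/(-5) = (5*3)*(-1/14) + (-7 + 9)*(-1/5) = 15*(-1/14) + 2*(-1/5) = -15/14 - 2/5 = -103/70 ≈ -1.4714)
D + 5*m(-7) = -103/70 + 5*(2 - 3*(-7)) = -103/70 + 5*(2 + 21) = -103/70 + 5*23 = -103/70 + 115 = 7947/70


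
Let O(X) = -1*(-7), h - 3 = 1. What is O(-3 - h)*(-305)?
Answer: -2135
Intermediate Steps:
h = 4 (h = 3 + 1 = 4)
O(X) = 7
O(-3 - h)*(-305) = 7*(-305) = -2135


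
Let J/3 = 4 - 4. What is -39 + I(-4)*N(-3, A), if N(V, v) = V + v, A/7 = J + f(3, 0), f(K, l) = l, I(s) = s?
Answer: -27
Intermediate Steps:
J = 0 (J = 3*(4 - 4) = 3*0 = 0)
A = 0 (A = 7*(0 + 0) = 7*0 = 0)
-39 + I(-4)*N(-3, A) = -39 - 4*(-3 + 0) = -39 - 4*(-3) = -39 + 12 = -27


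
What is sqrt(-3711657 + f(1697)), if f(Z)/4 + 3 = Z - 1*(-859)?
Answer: I*sqrt(3701445) ≈ 1923.9*I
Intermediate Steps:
f(Z) = 3424 + 4*Z (f(Z) = -12 + 4*(Z - 1*(-859)) = -12 + 4*(Z + 859) = -12 + 4*(859 + Z) = -12 + (3436 + 4*Z) = 3424 + 4*Z)
sqrt(-3711657 + f(1697)) = sqrt(-3711657 + (3424 + 4*1697)) = sqrt(-3711657 + (3424 + 6788)) = sqrt(-3711657 + 10212) = sqrt(-3701445) = I*sqrt(3701445)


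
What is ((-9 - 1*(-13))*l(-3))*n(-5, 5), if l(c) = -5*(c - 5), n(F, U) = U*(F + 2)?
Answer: -2400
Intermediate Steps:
n(F, U) = U*(2 + F)
l(c) = 25 - 5*c (l(c) = -5*(-5 + c) = 25 - 5*c)
((-9 - 1*(-13))*l(-3))*n(-5, 5) = ((-9 - 1*(-13))*(25 - 5*(-3)))*(5*(2 - 5)) = ((-9 + 13)*(25 + 15))*(5*(-3)) = (4*40)*(-15) = 160*(-15) = -2400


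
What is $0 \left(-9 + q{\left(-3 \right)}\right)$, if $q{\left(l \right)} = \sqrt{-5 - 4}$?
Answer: $0$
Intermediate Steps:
$q{\left(l \right)} = 3 i$ ($q{\left(l \right)} = \sqrt{-9} = 3 i$)
$0 \left(-9 + q{\left(-3 \right)}\right) = 0 \left(-9 + 3 i\right) = 0$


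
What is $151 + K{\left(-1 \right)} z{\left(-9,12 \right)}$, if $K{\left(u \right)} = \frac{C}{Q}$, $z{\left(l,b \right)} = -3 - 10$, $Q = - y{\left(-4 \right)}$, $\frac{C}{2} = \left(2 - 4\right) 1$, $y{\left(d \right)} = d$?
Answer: $164$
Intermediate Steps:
$C = -4$ ($C = 2 \left(2 - 4\right) 1 = 2 \left(\left(-2\right) 1\right) = 2 \left(-2\right) = -4$)
$Q = 4$ ($Q = \left(-1\right) \left(-4\right) = 4$)
$z{\left(l,b \right)} = -13$ ($z{\left(l,b \right)} = -3 - 10 = -13$)
$K{\left(u \right)} = -1$ ($K{\left(u \right)} = - \frac{4}{4} = \left(-4\right) \frac{1}{4} = -1$)
$151 + K{\left(-1 \right)} z{\left(-9,12 \right)} = 151 - -13 = 151 + 13 = 164$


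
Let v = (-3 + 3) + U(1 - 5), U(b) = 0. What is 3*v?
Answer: 0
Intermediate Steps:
v = 0 (v = (-3 + 3) + 0 = 0 + 0 = 0)
3*v = 3*0 = 0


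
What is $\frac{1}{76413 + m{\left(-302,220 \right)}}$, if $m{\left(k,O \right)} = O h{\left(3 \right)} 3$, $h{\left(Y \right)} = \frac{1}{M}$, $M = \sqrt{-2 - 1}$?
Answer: $\frac{25471}{1946363923} + \frac{220 i \sqrt{3}}{5839091769} \approx 1.3086 \cdot 10^{-5} + 6.5259 \cdot 10^{-8} i$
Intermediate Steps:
$M = i \sqrt{3}$ ($M = \sqrt{-3} = i \sqrt{3} \approx 1.732 i$)
$h{\left(Y \right)} = - \frac{i \sqrt{3}}{3}$ ($h{\left(Y \right)} = \frac{1}{i \sqrt{3}} = - \frac{i \sqrt{3}}{3}$)
$m{\left(k,O \right)} = - i O \sqrt{3}$ ($m{\left(k,O \right)} = O \left(- \frac{i \sqrt{3}}{3}\right) 3 = - \frac{i O \sqrt{3}}{3} \cdot 3 = - i O \sqrt{3}$)
$\frac{1}{76413 + m{\left(-302,220 \right)}} = \frac{1}{76413 - i 220 \sqrt{3}} = \frac{1}{76413 - 220 i \sqrt{3}}$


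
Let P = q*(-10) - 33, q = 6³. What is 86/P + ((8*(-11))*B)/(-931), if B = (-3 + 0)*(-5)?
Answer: 65458/47481 ≈ 1.3786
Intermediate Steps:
q = 216
B = 15 (B = -3*(-5) = 15)
P = -2193 (P = 216*(-10) - 33 = -2160 - 33 = -2193)
86/P + ((8*(-11))*B)/(-931) = 86/(-2193) + ((8*(-11))*15)/(-931) = 86*(-1/2193) - 88*15*(-1/931) = -2/51 - 1320*(-1/931) = -2/51 + 1320/931 = 65458/47481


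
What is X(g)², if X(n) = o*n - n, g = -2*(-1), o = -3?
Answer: 64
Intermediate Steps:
g = 2
X(n) = -4*n (X(n) = -3*n - n = -4*n)
X(g)² = (-4*2)² = (-8)² = 64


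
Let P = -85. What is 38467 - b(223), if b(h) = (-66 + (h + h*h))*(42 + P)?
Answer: 2183565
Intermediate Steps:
b(h) = 2838 - 43*h - 43*h² (b(h) = (-66 + (h + h*h))*(42 - 85) = (-66 + (h + h²))*(-43) = (-66 + h + h²)*(-43) = 2838 - 43*h - 43*h²)
38467 - b(223) = 38467 - (2838 - 43*223 - 43*223²) = 38467 - (2838 - 9589 - 43*49729) = 38467 - (2838 - 9589 - 2138347) = 38467 - 1*(-2145098) = 38467 + 2145098 = 2183565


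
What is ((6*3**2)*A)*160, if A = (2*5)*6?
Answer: 518400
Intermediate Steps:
A = 60 (A = 10*6 = 60)
((6*3**2)*A)*160 = ((6*3**2)*60)*160 = ((6*9)*60)*160 = (54*60)*160 = 3240*160 = 518400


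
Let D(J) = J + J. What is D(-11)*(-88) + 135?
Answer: 2071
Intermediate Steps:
D(J) = 2*J
D(-11)*(-88) + 135 = (2*(-11))*(-88) + 135 = -22*(-88) + 135 = 1936 + 135 = 2071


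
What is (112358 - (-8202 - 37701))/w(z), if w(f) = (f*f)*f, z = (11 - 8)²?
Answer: 158261/729 ≈ 217.09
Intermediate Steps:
z = 9 (z = 3² = 9)
w(f) = f³ (w(f) = f²*f = f³)
(112358 - (-8202 - 37701))/w(z) = (112358 - (-8202 - 37701))/(9³) = (112358 - 1*(-45903))/729 = (112358 + 45903)*(1/729) = 158261*(1/729) = 158261/729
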